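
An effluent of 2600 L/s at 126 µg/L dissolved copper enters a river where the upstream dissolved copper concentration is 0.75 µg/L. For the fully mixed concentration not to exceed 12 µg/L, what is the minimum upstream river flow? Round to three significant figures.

26300 L/s

Set C_mix = 12: (Q·0.7500 + 2600·126.0) / (Q + 2600) = 12
→ Q = 2600·(126.0 − 12)/(12 − 0.7500) = 26350 L/s.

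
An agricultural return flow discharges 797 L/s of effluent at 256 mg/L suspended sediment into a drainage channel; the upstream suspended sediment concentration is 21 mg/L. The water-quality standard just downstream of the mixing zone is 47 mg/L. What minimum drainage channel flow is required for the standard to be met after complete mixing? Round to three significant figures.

Set C_mix = 47: (Q·21.00 + 797.0·256.0) / (Q + 797.0) = 47
→ Q = 797.0·(256.0 − 47)/(47 − 21.00) = 6407 L/s.

6410 L/s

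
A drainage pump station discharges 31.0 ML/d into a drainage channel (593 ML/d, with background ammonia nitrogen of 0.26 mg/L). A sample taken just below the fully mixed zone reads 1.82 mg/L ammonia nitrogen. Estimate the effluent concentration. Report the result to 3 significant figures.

31.7 mg/L

Mass balance: 593.0·0.2600 + 31.00·Cₑ = 624.0·1.820
→ Cₑ = (624.0·1.820 − 593.0·0.2600) / 31.00 = 31.66 mg/L.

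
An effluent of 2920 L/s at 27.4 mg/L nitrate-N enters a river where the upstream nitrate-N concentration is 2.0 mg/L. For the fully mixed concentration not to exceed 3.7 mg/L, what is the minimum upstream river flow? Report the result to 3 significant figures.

Set C_mix = 3.7: (Q·2.000 + 2920·27.40) / (Q + 2920) = 3.7
→ Q = 2920·(27.40 − 3.7)/(3.7 − 2.000) = 40710 L/s.

40700 L/s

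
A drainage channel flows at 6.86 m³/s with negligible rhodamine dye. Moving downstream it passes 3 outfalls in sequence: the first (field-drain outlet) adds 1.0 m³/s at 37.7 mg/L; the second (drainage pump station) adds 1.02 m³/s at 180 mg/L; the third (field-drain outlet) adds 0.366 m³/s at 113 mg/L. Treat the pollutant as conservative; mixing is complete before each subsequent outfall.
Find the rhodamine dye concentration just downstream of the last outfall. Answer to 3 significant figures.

28.4 mg/L

After outfall 1: Q = 6.860 + 1.000 = 7.860 m³/s; C = (6.860·0 + 1.000·37.70)/7.860 = 4.796 mg/L.
After outfall 2: Q = 7.860 + 1.020 = 8.880 m³/s; C = (7.860·4.796 + 1.020·180.0)/8.880 = 24.92 mg/L.
After outfall 3: Q = 8.880 + 0.3660 = 9.246 m³/s; C = (8.880·24.92 + 0.3660·113.0)/9.246 = 28.41 mg/L.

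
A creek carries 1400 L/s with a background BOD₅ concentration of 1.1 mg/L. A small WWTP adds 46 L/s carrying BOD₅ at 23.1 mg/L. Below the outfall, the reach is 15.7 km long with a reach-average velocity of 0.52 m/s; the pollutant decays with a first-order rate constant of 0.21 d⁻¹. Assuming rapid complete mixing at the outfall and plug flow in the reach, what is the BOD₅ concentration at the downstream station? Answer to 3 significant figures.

1.67 mg/L

After mixing, C = (1400·1.100 + 46.00·23.10) / 1446 = 2603/1446 = 1.800 mg/L.
Travel time t = 15.7·1000 / 0.52 = 30190 s = 8.387 h.
Decay over the reach: 1.800·exp(−kt) = 1.800·0.9292 = 1.673 mg/L.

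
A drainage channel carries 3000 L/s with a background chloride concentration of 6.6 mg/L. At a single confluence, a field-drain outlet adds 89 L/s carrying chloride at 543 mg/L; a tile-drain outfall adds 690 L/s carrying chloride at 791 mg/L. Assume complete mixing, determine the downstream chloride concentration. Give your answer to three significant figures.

162 mg/L

Mass balance: C = (3000·6.600 + 89.00·543.0 + 690.0·791.0) / 3779 = 613900/3779 = 162.5 mg/L.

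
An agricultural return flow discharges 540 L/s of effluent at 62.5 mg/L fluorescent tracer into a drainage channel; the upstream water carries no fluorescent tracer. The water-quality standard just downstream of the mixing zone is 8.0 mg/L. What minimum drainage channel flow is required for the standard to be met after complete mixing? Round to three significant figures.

3680 L/s

Set C_mix = 8.0: (Q·0 + 540.0·62.50) / (Q + 540.0) = 8.0
→ Q = 540.0·(62.50 − 8.0)/(8.0 − 0) = 3679 L/s.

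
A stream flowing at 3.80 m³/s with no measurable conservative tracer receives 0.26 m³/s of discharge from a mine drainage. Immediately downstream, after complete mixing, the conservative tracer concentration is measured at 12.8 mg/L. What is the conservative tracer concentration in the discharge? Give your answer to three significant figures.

200 mg/L

Mass balance: 3.800·0 + 0.2600·Cₑ = 4.060·12.80
→ Cₑ = (4.060·12.80 − 3.800·0) / 0.2600 = 199.9 mg/L.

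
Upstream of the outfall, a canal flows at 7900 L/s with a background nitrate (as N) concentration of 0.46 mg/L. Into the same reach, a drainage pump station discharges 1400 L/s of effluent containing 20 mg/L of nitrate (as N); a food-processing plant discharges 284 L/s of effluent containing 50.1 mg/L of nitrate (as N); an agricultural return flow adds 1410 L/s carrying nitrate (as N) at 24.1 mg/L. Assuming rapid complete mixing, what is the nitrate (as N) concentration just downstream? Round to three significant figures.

7.26 mg/L

Mixed concentration C = ΣQC/ΣQ = (7900·0.4600 + 1400·20.00 + 284.0·50.10 + 1410·24.10) / 10990 = 79840/10990 = 7.262 mg/L.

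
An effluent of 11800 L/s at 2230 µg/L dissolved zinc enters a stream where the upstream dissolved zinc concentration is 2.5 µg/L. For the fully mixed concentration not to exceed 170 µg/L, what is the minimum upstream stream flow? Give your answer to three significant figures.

145000 L/s

Set C_mix = 170: (Q·2.500 + 11800·2230) / (Q + 11800) = 170
→ Q = 11800·(2230 − 170)/(170 − 2.500) = 145100 L/s.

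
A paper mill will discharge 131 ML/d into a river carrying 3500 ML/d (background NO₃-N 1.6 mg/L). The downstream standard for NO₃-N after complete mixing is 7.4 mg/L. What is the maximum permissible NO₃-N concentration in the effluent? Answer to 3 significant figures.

At the limit, (Qr·Cr + Qe·Cₑ)/(Qr + Qe) = 7.4:
Cₑ = (3631·7.4 − 3500·1.600) / 131.0 = 162.4 mg/L.

162 mg/L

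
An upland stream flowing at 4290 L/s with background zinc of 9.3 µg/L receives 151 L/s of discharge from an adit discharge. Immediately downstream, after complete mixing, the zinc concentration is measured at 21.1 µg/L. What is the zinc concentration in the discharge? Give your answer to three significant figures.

356 µg/L

Mass balance: 4290·9.300 + 151.0·Cₑ = 4441·21.10
→ Cₑ = (4441·21.10 − 4290·9.300) / 151.0 = 356.3 µg/L.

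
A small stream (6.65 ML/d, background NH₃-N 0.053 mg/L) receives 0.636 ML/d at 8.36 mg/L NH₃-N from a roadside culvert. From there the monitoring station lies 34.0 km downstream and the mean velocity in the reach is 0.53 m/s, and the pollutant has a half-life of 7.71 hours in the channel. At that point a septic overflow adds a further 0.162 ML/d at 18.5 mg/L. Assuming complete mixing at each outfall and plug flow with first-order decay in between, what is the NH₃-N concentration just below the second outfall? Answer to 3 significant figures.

0.556 mg/L

Mass balance: C = (6.650·0.05300 + 0.6360·8.360) / 7.286 = 5.669/7.286 = 0.7781 mg/L; combined flow 7.286 ML/d.
Travel time t = 34.0·1000 / 0.53 = 64150 s = 17.82 h.
Half-life 7.71 h → k = ln 2 / 7.71 = 0.08990 h⁻¹ = 2.158 d⁻¹.
After decay, C = 0.7781 × e^(−kt) = 0.7781 × 0.2015 = 0.1568 mg/L.
At the second outfall, C = (7.286·0.1568 + 0.1620·18.50) / (7.286 + 0.1620) = 0.5558 mg/L.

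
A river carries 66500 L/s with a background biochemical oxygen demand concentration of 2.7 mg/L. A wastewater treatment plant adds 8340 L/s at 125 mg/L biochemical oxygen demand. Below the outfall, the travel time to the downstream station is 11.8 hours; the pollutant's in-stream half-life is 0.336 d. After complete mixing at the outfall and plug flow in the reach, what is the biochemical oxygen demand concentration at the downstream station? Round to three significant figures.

5.92 mg/L

Flow-weighted average: C = (66500·2.700 + 8340·125.0) / 74840 = 1222000/74840 = 16.33 mg/L.
Half-life 0.336 d → k = ln 2 / 0.336 = 2.063 d⁻¹.
Applying C = C₀e^(−kt): 16.33 × 0.3627 = 5.922 mg/L.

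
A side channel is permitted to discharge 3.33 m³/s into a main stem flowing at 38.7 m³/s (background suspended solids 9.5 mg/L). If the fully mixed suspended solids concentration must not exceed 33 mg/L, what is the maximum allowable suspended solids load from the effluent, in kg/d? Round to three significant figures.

88100 kg/d

Mass balance at the limit: 38.70·9.500 + 3.330·Cₑ = 42.03·33 → Cₑ = 306.1 mg/L.
Load = 3.330 m³/s × 306.1 g/m³ × 86 400 s/d = 88070 kg/d.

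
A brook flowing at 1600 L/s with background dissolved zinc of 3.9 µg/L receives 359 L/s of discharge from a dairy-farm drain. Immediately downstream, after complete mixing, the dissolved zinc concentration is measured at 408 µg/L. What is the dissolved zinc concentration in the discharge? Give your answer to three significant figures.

2210 µg/L

Mass balance: 1600·3.900 + 359.0·Cₑ = 1959·408.0
→ Cₑ = (1959·408.0 − 1600·3.900) / 359.0 = 2209 µg/L.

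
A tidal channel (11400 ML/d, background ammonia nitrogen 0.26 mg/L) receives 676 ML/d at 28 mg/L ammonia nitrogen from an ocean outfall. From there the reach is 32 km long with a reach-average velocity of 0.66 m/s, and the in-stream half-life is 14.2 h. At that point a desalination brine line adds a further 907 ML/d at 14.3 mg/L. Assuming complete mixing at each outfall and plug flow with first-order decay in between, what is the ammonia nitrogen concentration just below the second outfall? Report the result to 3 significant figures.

Flow-weighted average: C = (11400·0.2600 + 676.0·28.00) / 12080 = 21890/12080 = 1.813 mg/L; combined flow 12080 ML/d.
Travel time t = 32·1000 / 0.66 = 48480 s = 13.47 h.
Half-life 14.2 h → k = ln 2 / 14.2 = 0.04881 h⁻¹ = 1.172 d⁻¹.
Applying C = C₀e^(−kt): 1.813 × 0.5182 = 0.9394 mg/L.
At the second outfall, C = (12080·0.9394 + 907.0·14.30) / (12080 + 907.0) = 1.873 mg/L.

1.87 mg/L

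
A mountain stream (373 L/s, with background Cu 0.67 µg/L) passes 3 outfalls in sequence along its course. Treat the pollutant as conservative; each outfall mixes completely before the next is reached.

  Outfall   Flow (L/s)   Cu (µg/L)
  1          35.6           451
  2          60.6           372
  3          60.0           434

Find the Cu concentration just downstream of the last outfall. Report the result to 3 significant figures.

123 µg/L

Outfall 1: combined Q = 408.6 L/s; C = (373.0·0.6700 + 35.60·451.0)/408.6 = 39.91 µg/L.
Outfall 2: combined Q = 469.2 L/s; C = (408.6·39.91 + 60.60·372.0)/469.2 = 82.80 µg/L.
Outfall 3: combined Q = 529.2 L/s; C = (469.2·82.80 + 60.00·434.0)/529.2 = 122.6 µg/L.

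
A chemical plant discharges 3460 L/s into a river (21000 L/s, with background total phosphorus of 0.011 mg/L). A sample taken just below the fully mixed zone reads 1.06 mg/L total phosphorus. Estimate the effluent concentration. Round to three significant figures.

7.43 mg/L

Mass balance: 21000·0.01100 + 3460·Cₑ = 24460·1.060
→ Cₑ = (24460·1.060 − 21000·0.01100) / 3460 = 7.427 mg/L.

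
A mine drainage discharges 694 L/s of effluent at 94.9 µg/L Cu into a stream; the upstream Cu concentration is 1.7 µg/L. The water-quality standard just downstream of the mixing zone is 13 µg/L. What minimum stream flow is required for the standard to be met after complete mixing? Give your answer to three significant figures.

Set C_mix = 13: (Q·1.700 + 694.0·94.90) / (Q + 694.0) = 13
→ Q = 694.0·(94.90 − 13)/(13 − 1.700) = 5030 L/s.

5030 L/s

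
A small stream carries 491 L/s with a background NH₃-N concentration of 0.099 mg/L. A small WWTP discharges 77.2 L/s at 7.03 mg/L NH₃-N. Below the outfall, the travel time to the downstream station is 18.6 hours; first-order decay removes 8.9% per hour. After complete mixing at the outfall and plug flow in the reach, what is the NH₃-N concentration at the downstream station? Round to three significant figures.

0.184 mg/L

Flow-weighted average: C = (491.0·0.09900 + 77.20·7.030) / 568.2 = 591.3/568.2 = 1.041 mg/L.
8.9%/h lost → k = −ln(1 − 0.089) = 0.09321 h⁻¹.
After decay, C = 1.041 × e^(−kt) = 1.041 × 0.1766 = 0.1838 mg/L.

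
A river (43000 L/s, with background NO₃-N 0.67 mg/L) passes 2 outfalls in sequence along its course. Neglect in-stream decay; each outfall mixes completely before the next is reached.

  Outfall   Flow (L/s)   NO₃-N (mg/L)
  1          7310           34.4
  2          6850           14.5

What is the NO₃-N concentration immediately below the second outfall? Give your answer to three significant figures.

6.64 mg/L

Below outfall 1: Q → 50310 L/s, C = (43000·0.6700 + 7310·34.40)/50310 = 5.571 mg/L.
Below outfall 2: Q → 57160 L/s, C = (50310·5.571 + 6850·14.50)/57160 = 6.641 mg/L.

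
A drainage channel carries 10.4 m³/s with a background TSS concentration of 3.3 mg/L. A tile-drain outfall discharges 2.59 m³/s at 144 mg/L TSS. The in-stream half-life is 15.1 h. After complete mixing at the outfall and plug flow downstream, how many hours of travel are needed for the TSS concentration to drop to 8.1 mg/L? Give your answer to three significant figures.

Mass balance: C = (10.40·3.300 + 2.590·144.0) / 12.99 = 407.3/12.99 = 31.35 mg/L.
Half-life 15.1 h → k = ln 2 / 15.1 = 0.04590 h⁻¹ = 1.102 d⁻¹.
31.35·exp(−k·t) = 8.1 → t = ln(31.35/8.1)/k = 106100 s = 29.48 h.

29.5 h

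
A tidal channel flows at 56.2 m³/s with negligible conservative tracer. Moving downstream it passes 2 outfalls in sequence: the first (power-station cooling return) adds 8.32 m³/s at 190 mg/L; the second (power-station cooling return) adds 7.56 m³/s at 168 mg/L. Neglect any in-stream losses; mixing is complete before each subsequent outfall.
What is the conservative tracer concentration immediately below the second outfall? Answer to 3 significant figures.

After outfall 1: Q = 56.20 + 8.320 = 64.52 m³/s; C = (56.20·0 + 8.320·190.0)/64.52 = 24.50 mg/L.
After outfall 2: Q = 64.52 + 7.560 = 72.08 m³/s; C = (64.52·24.50 + 7.560·168.0)/72.08 = 39.55 mg/L.

39.6 mg/L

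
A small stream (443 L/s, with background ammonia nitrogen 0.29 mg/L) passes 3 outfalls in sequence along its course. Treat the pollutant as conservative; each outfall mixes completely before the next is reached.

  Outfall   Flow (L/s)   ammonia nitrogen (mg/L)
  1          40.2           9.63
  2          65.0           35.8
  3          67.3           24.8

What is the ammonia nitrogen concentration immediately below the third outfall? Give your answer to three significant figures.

Outfall 1: combined Q = 483.2 L/s; C = (443.0·0.2900 + 40.20·9.630)/483.2 = 1.067 mg/L.
Outfall 2: combined Q = 548.2 L/s; C = (483.2·1.067 + 65.00·35.80)/548.2 = 5.185 mg/L.
Outfall 3: combined Q = 615.5 L/s; C = (548.2·5.185 + 67.30·24.80)/615.5 = 7.330 mg/L.

7.33 mg/L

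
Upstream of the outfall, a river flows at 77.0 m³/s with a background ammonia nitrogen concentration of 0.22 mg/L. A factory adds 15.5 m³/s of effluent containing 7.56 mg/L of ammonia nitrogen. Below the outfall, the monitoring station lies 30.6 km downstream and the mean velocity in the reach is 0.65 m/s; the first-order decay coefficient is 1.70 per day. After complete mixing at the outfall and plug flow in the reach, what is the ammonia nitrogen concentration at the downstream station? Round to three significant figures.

0.574 mg/L

Mixed concentration C = ΣQC/ΣQ = (77.00·0.2200 + 15.50·7.560) / 92.50 = 134.1/92.50 = 1.450 mg/L.
Travel time t = 30.6·1000 / 0.65 = 47080 s = 13.08 h.
Decay over the reach: 1.450·exp(−kt) = 1.450·0.3960 = 0.5742 mg/L.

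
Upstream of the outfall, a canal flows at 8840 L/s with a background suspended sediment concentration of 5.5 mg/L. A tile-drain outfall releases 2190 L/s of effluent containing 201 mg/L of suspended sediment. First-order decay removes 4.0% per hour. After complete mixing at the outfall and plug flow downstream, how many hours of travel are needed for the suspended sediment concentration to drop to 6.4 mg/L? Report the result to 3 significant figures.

47.4 h

Mixed concentration C = ΣQC/ΣQ = (8840·5.500 + 2190·201.0) / 11030 = 488800/11030 = 44.32 mg/L.
4.0%/h lost → k = −ln(1 − 0.04) = 0.04082 h⁻¹.
44.32·exp(−k·t) = 6.4 → t = ln(44.32/6.4)/k = 170600 s = 47.40 h.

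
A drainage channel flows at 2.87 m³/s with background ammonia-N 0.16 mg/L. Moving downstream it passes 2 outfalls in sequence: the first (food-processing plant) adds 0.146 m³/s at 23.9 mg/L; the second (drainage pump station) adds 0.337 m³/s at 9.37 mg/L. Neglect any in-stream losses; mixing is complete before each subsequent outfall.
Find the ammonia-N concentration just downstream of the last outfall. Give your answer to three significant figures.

2.12 mg/L

Below outfall 1: Q → 3.016 m³/s, C = (2.870·0.1600 + 0.1460·23.90)/3.016 = 1.309 mg/L.
Below outfall 2: Q → 3.353 m³/s, C = (3.016·1.309 + 0.3370·9.370)/3.353 = 2.119 mg/L.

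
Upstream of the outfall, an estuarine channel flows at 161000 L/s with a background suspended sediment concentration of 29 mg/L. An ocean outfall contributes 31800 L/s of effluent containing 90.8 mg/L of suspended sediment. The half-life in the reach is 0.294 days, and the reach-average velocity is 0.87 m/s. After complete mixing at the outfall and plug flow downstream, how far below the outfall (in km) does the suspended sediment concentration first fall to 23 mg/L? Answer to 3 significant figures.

17.0 km

Mass balance: C = (161000·29.00 + 31800·90.80) / 192800 = 7556000/192800 = 39.19 mg/L.
Half-life 0.294 d → k = ln 2 / 0.294 = 2.358 d⁻¹.
Set 39.19·exp(−k·t) = 23 → t = ln(39.19/23)/k = 19530 s = 5.426 h.
Distance = v·t = 0.87·19530 = 16990 m = 16.99 km.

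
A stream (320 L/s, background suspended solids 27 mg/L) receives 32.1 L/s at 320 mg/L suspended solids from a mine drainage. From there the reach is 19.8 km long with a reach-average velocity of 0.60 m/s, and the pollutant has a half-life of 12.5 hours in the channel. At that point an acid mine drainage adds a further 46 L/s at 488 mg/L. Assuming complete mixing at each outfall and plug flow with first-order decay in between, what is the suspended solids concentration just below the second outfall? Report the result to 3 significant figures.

85.0 mg/L

After mixing, C = (320.0·27.00 + 32.10·320.0) / 352.1 = 18910/352.1 = 53.71 mg/L; combined flow 352.1 L/s.
Travel time t = 19.8·1000 / 0.60 = 33000 s = 9.167 h.
Half-life 12.5 h → k = ln 2 / 12.5 = 0.05545 h⁻¹ = 1.331 d⁻¹.
After decay, C = 53.71 × e^(−kt) = 53.71 × 0.6015 = 32.31 mg/L.
Second outfall: C = (352.1·32.31 + 46.00·488.0)/398.1 = 84.96 mg/L.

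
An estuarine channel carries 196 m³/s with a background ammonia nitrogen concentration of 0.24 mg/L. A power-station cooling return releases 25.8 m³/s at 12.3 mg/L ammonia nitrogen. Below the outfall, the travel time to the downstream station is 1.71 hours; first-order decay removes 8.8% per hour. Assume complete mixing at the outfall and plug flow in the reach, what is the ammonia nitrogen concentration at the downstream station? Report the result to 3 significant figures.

1.40 mg/L

Mixed concentration C = ΣQC/ΣQ = (196.0·0.2400 + 25.80·12.30) / 221.8 = 364.4/221.8 = 1.643 mg/L.
8.8%/h lost → k = −ln(1 − 0.088) = 0.09212 h⁻¹.
Applying C = C₀e^(−kt): 1.643 × 0.8543 = 1.403 mg/L.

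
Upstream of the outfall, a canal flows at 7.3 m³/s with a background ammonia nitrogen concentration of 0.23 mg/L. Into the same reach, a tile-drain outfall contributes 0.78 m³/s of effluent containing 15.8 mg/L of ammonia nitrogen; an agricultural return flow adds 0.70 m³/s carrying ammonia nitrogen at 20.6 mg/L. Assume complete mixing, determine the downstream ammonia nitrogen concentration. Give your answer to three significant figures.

Mixed concentration C = ΣQC/ΣQ = (7.300·0.2300 + 0.7800·15.80 + 0.7000·20.60) / 8.780 = 28.42/8.780 = 3.237 mg/L.

3.24 mg/L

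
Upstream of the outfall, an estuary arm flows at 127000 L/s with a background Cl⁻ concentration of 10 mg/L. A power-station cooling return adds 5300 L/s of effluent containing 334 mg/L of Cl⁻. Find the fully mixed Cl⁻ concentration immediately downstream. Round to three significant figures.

Flow-weighted average: C = (127000·10.00 + 5300·334.0) / 132300 = 3040000/132300 = 22.98 mg/L.

23.0 mg/L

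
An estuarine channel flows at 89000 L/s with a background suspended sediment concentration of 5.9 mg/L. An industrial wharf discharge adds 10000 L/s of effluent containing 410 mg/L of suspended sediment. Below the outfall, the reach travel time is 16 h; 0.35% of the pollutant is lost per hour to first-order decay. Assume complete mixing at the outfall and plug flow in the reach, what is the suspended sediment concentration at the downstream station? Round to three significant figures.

44.2 mg/L

Mass balance: C = (89000·5.900 + 10000·410.0) / 99000 = 4625000/99000 = 46.72 mg/L.
0.35%/h lost → k = −ln(1 − 0.0035) = 0.003506 h⁻¹.
Applying C = C₀e^(−kt): 46.72 × 0.9454 = 44.17 mg/L.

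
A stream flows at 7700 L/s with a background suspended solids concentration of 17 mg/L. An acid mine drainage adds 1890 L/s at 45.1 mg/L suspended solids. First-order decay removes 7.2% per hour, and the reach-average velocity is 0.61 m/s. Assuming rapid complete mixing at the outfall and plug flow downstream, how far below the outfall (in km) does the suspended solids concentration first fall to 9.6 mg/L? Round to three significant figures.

25.1 km

Mass balance: C = (7700·17.00 + 1890·45.10) / 9590 = 216100/9590 = 22.54 mg/L.
7.2%/h lost → k = −ln(1 − 0.072) = 0.07472 h⁻¹.
Set 22.54·exp(−k·t) = 9.6 → t = ln(22.54/9.6)/k = 41120 s = 11.42 h.
Distance = v·t = 0.61·41120 = 25080 m = 25.08 km.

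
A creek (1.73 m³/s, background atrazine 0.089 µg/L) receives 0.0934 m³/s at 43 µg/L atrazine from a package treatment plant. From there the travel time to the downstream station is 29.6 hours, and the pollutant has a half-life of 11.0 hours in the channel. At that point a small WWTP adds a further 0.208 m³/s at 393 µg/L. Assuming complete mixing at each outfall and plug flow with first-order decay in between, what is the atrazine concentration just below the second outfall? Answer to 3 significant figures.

40.6 µg/L

Conservation of mass: C = (1.730·0.08900 + 0.09340·43.00) / 1.823 = 4.170/1.823 = 2.287 µg/L; combined flow 1.823 m³/s.
Half-life 11.0 h → k = ln 2 / 11.0 = 0.06301 h⁻¹ = 1.512 d⁻¹.
Decay over the reach: 2.287·exp(−kt) = 2.287·0.1549 = 0.3542 µg/L.
At the second outfall, C = (1.823·0.3542 + 0.2080·393.0) / (1.823 + 0.2080) = 40.56 µg/L.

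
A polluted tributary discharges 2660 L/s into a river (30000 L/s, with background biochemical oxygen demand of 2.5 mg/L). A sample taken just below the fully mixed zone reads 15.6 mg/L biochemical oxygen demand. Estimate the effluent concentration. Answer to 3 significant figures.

Mass balance: 30000·2.500 + 2660·Cₑ = 32660·15.60
→ Cₑ = (32660·15.60 − 30000·2.500) / 2660 = 163.3 mg/L.

163 mg/L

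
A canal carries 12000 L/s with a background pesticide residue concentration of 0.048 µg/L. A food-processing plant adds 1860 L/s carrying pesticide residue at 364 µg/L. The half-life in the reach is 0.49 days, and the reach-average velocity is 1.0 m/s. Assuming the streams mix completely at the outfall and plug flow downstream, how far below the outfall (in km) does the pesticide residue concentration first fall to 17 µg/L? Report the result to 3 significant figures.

64.5 km

Flow-weighted average: C = (12000·0.04800 + 1860·364.0) / 13860 = 677600/13860 = 48.89 µg/L.
Half-life 0.49 d → k = ln 2 / 0.49 = 1.415 d⁻¹.
Set 48.89·exp(−k·t) = 17 → t = ln(48.89/17)/k = 64520 s = 17.92 h.
Distance = v·t = 1.0·64520 = 64520 m = 64.52 km.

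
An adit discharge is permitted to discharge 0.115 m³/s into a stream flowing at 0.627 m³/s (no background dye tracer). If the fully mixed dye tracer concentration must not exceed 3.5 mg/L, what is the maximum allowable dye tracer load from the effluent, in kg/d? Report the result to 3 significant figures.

224 kg/d

Mass balance at the limit: 0.6270·0 + 0.1150·Cₑ = 0.7420·3.5 → Cₑ = 22.58 mg/L.
Load = 0.1150 m³/s × 22.58 g/m³ × 86 400 s/d = 224.4 kg/d.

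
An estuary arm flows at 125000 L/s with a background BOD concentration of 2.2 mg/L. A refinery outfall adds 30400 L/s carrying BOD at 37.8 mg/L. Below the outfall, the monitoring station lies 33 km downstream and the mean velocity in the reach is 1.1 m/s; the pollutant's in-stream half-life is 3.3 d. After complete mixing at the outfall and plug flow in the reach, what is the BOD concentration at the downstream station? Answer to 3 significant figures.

8.52 mg/L

Mixed concentration C = ΣQC/ΣQ = (125000·2.200 + 30400·37.80) / 155400 = 1424000/155400 = 9.164 mg/L.
Travel time t = 33·1000 / 1.1 = 30000 s = 8.333 h.
Half-life 3.3 d → k = ln 2 / 3.3 = 0.2100 d⁻¹.
After decay, C = 9.164 × e^(−kt) = 9.164 × 0.9297 = 8.520 mg/L.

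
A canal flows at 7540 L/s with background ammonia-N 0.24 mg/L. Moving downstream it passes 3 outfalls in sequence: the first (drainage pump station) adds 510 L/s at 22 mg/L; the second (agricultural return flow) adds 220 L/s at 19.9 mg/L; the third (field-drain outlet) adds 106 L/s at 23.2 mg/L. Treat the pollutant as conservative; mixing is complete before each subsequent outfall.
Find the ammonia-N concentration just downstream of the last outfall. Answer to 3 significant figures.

2.37 mg/L

After outfall 1: Q = 7540 + 510.0 = 8050 L/s; C = (7540·0.2400 + 510.0·22.00)/8050 = 1.619 mg/L.
After outfall 2: Q = 8050 + 220.0 = 8270 L/s; C = (8050·1.619 + 220.0·19.90)/8270 = 2.105 mg/L.
After outfall 3: Q = 8270 + 106.0 = 8376 L/s; C = (8270·2.105 + 106.0·23.20)/8376 = 2.372 mg/L.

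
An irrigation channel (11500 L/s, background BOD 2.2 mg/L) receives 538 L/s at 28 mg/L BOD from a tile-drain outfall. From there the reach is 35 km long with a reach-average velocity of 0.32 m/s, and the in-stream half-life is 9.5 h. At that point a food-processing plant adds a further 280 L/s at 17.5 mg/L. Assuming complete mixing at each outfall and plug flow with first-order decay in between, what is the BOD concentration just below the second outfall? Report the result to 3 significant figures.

Flow-weighted average: C = (11500·2.200 + 538.0·28.00) / 12040 = 40360/12040 = 3.353 mg/L; combined flow 12040 L/s.
Travel time t = 35·1000 / 0.32 = 109400 s = 30.38 h.
Half-life 9.5 h → k = ln 2 / 9.5 = 0.07296 h⁻¹ = 1.751 d⁻¹.
First-order decay: C = 3.353·exp(−k·t) = 3.353·0.1090 = 0.3654 mg/L.
At the second outfall, C = (12040·0.3654 + 280.0·17.50) / (12040 + 280.0) = 0.7548 mg/L.

0.755 mg/L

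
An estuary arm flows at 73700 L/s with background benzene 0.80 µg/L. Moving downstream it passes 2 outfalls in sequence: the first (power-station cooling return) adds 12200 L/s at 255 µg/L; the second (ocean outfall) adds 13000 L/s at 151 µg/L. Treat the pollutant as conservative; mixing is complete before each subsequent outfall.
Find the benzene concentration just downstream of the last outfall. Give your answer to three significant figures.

51.9 µg/L

After outfall 1: Q = 73700 + 12200 = 85900 L/s; C = (73700·0.8000 + 12200·255.0)/85900 = 36.90 µg/L.
After outfall 2: Q = 85900 + 13000 = 98900 L/s; C = (85900·36.90 + 13000·151.0)/98900 = 51.90 µg/L.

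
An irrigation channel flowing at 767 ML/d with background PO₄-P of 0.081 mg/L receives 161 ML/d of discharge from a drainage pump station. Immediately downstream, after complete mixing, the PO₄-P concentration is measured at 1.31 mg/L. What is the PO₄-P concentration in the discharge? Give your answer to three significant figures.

Mass balance: 767.0·0.08100 + 161.0·Cₑ = 928.0·1.310
→ Cₑ = (928.0·1.310 − 767.0·0.08100) / 161.0 = 7.165 mg/L.

7.16 mg/L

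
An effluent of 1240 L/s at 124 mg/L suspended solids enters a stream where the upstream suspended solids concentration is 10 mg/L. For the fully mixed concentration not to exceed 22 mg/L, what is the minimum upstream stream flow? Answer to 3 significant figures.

Set C_mix = 22: (Q·10.00 + 1240·124.0) / (Q + 1240) = 22
→ Q = 1240·(124.0 − 22)/(22 − 10.00) = 10540 L/s.

10500 L/s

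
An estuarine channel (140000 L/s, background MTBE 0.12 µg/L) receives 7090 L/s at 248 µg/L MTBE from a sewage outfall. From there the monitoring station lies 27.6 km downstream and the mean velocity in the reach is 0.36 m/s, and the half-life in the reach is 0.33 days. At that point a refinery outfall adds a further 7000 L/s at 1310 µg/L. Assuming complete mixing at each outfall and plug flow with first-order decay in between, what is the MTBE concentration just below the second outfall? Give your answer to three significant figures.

Mixed concentration C = ΣQC/ΣQ = (140000·0.1200 + 7090·248.0) / 147100 = 1775000/147100 = 12.07 µg/L; combined flow 147100 L/s.
Travel time t = 27.6·1000 / 0.36 = 76670 s = 21.30 h.
Half-life 0.33 d → k = ln 2 / 0.33 = 2.100 d⁻¹.
First-order decay: C = 12.07·exp(−k·t) = 12.07·0.1551 = 1.872 µg/L.
At the second outfall, C = (147100·1.872 + 7000·1310) / (147100 + 7000) = 61.30 µg/L.

61.3 µg/L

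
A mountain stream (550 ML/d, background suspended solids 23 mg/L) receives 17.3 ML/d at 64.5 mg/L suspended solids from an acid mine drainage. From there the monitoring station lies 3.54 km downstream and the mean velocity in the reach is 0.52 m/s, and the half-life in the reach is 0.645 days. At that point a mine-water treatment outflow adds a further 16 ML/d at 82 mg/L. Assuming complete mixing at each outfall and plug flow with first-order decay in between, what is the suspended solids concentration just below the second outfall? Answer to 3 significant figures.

23.9 mg/L

Mass balance: C = (550.0·23.00 + 17.30·64.50) / 567.3 = 13770/567.3 = 24.27 mg/L; combined flow 567.3 ML/d.
Travel time t = 3.54·1000 / 0.52 = 6808 s = 1.891 h.
Half-life 0.645 d → k = ln 2 / 0.645 = 1.075 d⁻¹.
First-order decay: C = 24.27·exp(−k·t) = 24.27·0.9188 = 22.30 mg/L.
Second outfall: C = (567.3·22.30 + 16.00·82.00)/583.3 = 23.93 mg/L.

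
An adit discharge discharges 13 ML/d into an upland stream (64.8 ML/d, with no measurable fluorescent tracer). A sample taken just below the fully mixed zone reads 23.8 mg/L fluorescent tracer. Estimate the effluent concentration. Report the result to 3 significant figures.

Mass balance: 64.80·0 + 13.00·Cₑ = 77.80·23.80
→ Cₑ = (77.80·23.80 − 64.80·0) / 13.00 = 142.4 mg/L.

142 mg/L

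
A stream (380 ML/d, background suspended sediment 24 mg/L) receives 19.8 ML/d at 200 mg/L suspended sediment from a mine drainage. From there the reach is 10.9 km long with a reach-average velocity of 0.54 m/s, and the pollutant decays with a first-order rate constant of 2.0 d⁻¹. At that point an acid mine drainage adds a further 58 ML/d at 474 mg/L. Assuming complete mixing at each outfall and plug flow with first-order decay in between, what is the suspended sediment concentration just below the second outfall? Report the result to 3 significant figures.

Mixed concentration C = ΣQC/ΣQ = (380.0·24.00 + 19.80·200.0) / 399.8 = 13080/399.8 = 32.72 mg/L; combined flow 399.8 ML/d.
Travel time t = 10.9·1000 / 0.54 = 20190 s = 5.607 h.
After decay, C = 32.72 × e^(−kt) = 32.72 × 0.6267 = 20.50 mg/L.
Second outfall: C = (399.8·20.50 + 58.00·474.0)/457.8 = 77.96 mg/L.

78.0 mg/L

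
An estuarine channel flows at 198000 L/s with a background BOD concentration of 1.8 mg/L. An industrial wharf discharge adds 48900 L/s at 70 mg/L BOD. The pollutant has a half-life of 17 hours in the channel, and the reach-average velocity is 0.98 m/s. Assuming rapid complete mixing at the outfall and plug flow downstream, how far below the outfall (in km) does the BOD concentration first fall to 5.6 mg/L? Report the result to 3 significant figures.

Conservation of mass: C = (198000·1.800 + 48900·70.00) / 246900 = 3779000/246900 = 15.31 mg/L.
Half-life 17 h → k = ln 2 / 17 = 0.04077 h⁻¹ = 0.9786 d⁻¹.
Set 15.31·exp(−k·t) = 5.6 → t = ln(15.31/5.6)/k = 88780 s = 24.66 h.
Distance = v·t = 0.98·88780 = 87010 m = 87.01 km.

87.0 km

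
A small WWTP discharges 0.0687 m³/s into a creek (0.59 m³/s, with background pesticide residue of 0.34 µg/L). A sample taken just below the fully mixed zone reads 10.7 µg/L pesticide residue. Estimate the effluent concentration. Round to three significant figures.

99.7 µg/L

Mass balance: 0.5900·0.3400 + 0.06870·Cₑ = 0.6587·10.70
→ Cₑ = (0.6587·10.70 − 0.5900·0.3400) / 0.06870 = 99.67 µg/L.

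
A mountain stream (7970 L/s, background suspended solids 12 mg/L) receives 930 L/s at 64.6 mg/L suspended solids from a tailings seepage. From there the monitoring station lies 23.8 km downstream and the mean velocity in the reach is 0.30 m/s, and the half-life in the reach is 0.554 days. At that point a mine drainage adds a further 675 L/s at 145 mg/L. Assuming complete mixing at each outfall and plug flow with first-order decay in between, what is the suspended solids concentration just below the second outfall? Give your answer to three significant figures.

15.4 mg/L

Flow-weighted average: C = (7970·12.00 + 930.0·64.60) / 8900 = 155700/8900 = 17.50 mg/L; combined flow 8900 L/s.
Travel time t = 23.8·1000 / 0.30 = 79330 s = 22.04 h.
Half-life 0.554 d → k = ln 2 / 0.554 = 1.251 d⁻¹.
Applying C = C₀e^(−kt): 17.50 × 0.3170 = 5.546 mg/L.
Second outfall: C = (8900·5.546 + 675.0·145.0)/9575 = 15.38 mg/L.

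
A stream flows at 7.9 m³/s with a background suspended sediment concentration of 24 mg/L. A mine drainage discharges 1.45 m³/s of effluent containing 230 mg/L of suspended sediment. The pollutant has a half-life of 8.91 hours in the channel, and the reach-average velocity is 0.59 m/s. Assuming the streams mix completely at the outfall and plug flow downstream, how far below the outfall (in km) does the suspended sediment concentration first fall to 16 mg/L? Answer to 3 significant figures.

34.2 km

Flow-weighted average: C = (7.900·24.00 + 1.450·230.0) / 9.350 = 523.1/9.350 = 55.95 mg/L.
Half-life 8.91 h → k = ln 2 / 8.91 = 0.07779 h⁻¹ = 1.867 d⁻¹.
Set 55.95·exp(−k·t) = 16 → t = ln(55.95/16)/k = 57930 s = 16.09 h.
Distance = v·t = 0.59·57930 = 34180 m = 34.18 km.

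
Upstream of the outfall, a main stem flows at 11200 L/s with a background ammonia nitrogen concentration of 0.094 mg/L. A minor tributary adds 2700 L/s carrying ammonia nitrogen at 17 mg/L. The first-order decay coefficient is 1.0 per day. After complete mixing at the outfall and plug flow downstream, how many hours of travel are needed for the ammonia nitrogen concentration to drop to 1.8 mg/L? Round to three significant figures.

After mixing, C = (11200·0.09400 + 2700·17.00) / 13900 = 46950/13900 = 3.378 mg/L.
3.378·exp(−k·t) = 1.8 → t = ln(3.378/1.8)/k = 54390 s = 15.11 h.

15.1 h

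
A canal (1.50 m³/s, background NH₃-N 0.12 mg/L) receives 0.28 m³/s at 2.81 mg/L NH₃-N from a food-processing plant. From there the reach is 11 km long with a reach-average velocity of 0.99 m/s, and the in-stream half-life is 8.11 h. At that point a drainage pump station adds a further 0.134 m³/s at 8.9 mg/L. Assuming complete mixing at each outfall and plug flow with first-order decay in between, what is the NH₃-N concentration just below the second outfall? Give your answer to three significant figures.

Conservation of mass: C = (1.500·0.1200 + 0.2800·2.810) / 1.780 = 0.9668/1.780 = 0.5431 mg/L; combined flow 1.780 m³/s.
Travel time t = 11·1000 / 0.99 = 11110 s = 3.086 h.
Half-life 8.11 h → k = ln 2 / 8.11 = 0.08547 h⁻¹ = 2.051 d⁻¹.
Decay over the reach: 0.5431·exp(−kt) = 0.5431·0.7681 = 0.4172 mg/L.
Second outfall: C = (1.780·0.4172 + 0.1340·8.900)/1.914 = 1.011 mg/L.

1.01 mg/L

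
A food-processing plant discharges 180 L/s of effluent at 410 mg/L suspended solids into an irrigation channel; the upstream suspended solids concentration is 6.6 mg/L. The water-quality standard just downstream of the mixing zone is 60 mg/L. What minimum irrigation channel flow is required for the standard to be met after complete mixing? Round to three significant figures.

1180 L/s

Set C_mix = 60: (Q·6.600 + 180.0·410.0) / (Q + 180.0) = 60
→ Q = 180.0·(410.0 − 60)/(60 − 6.600) = 1180 L/s.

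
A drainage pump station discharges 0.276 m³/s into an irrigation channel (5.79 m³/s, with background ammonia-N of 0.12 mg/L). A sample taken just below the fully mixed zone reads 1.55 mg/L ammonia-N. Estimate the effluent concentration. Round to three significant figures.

Mass balance: 5.790·0.1200 + 0.2760·Cₑ = 6.066·1.550
→ Cₑ = (6.066·1.550 − 5.790·0.1200) / 0.2760 = 31.55 mg/L.

31.5 mg/L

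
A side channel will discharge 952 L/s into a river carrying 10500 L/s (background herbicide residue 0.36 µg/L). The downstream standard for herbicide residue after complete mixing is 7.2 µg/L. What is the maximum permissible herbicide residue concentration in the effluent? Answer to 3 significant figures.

82.6 µg/L

At the limit, (Qr·Cr + Qe·Cₑ)/(Qr + Qe) = 7.2:
Cₑ = (11450·7.2 − 10500·0.3600) / 952.0 = 82.64 µg/L.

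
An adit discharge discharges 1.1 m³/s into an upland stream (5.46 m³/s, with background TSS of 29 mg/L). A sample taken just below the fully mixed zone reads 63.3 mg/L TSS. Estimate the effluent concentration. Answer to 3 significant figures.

Mass balance: 5.460·29.00 + 1.100·Cₑ = 6.560·63.30
→ Cₑ = (6.560·63.30 − 5.460·29.00) / 1.100 = 233.6 mg/L.

234 mg/L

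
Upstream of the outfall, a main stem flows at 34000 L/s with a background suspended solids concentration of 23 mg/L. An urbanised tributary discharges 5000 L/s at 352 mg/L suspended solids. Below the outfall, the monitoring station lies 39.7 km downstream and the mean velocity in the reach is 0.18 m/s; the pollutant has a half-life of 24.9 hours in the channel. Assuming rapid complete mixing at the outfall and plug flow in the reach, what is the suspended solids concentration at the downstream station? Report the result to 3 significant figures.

11.8 mg/L

After mixing, C = (34000·23.00 + 5000·352.0) / 39000 = 2542000/39000 = 65.18 mg/L.
Travel time t = 39.7·1000 / 0.18 = 220600 s = 61.27 h.
Half-life 24.9 h → k = ln 2 / 24.9 = 0.02784 h⁻¹ = 0.6681 d⁻¹.
Applying C = C₀e^(−kt): 65.18 × 0.1817 = 11.84 mg/L.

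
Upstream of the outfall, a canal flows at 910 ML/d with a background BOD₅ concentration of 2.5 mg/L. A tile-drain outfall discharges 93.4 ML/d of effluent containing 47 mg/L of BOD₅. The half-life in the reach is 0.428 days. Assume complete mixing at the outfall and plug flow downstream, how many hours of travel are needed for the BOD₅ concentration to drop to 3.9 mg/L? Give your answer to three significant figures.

7.89 h

Mixed concentration C = ΣQC/ΣQ = (910.0·2.500 + 93.40·47.00) / 1003 = 6665/1003 = 6.642 mg/L.
Half-life 0.428 d → k = ln 2 / 0.428 = 1.620 d⁻¹.
6.642·exp(−k·t) = 3.9 → t = ln(6.642/3.9)/k = 28410 s = 7.891 h.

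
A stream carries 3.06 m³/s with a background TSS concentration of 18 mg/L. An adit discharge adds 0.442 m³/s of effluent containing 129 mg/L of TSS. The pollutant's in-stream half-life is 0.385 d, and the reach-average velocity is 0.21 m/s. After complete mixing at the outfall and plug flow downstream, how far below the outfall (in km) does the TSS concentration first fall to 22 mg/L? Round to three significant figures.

Mixed concentration C = ΣQC/ΣQ = (3.060·18.00 + 0.4420·129.0) / 3.502 = 112.1/3.502 = 32.01 mg/L.
Half-life 0.385 d → k = ln 2 / 0.385 = 1.800 d⁻¹.
Set 32.01·exp(−k·t) = 22 → t = ln(32.01/22)/k = 18000 s = 4.999 h.
Distance = v·t = 0.21·18000 = 3779 m = 3.779 km.

3.78 km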